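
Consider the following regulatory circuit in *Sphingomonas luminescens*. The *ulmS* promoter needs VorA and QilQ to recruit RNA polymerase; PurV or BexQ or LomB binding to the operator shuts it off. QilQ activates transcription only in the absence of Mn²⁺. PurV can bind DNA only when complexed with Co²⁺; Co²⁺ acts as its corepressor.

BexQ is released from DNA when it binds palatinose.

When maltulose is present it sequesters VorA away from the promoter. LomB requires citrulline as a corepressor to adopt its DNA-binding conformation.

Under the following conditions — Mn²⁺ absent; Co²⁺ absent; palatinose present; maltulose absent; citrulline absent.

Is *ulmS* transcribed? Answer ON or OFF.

Co²⁺ is absent, so PurV is inactive.
Maltulose is absent, so VorA is active.
Mn²⁺ is absent, so QilQ is active.
Palatinose is present, so BexQ is inactive.
Citrulline is absent, so LomB is inactive.
No repressor is bound and VorA and QilQ are active, so *ulmS* is transcribed.

ON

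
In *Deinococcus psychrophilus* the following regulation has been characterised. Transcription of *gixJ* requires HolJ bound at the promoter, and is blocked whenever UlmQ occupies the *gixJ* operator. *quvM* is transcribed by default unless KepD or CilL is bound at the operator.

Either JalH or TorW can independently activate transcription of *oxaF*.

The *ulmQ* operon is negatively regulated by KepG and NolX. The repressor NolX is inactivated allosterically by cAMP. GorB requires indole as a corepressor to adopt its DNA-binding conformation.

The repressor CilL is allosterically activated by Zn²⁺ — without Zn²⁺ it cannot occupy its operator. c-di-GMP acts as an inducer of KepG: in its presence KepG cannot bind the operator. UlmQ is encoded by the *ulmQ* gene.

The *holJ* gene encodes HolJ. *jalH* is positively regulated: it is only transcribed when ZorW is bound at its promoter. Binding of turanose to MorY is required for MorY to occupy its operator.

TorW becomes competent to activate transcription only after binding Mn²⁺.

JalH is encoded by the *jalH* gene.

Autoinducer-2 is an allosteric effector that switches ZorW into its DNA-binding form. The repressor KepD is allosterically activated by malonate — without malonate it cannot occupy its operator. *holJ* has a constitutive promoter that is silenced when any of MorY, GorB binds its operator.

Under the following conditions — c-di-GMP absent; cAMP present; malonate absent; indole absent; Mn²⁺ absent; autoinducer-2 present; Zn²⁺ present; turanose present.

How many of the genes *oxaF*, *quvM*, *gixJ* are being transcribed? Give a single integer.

1

Autoinducer-2 is present, so ZorW is active.
No repressor is bound and ZorW is active, so *jalH* is transcribed.
So JalH is produced and active.
Mn²⁺ is absent, so TorW is inactive.
Activator JalH is present, so *oxaF* is transcribed.
→ *oxaF* is ON.
Malonate is absent, so KepD is inactive.
Zn²⁺ is present, so CilL is active.
With repressor CilL bound, *quvM* is not transcribed.
→ *quvM* is OFF.
c-di-GMP is absent, so KepG is active.
cAMP is present, so NolX is inactive.
With repressor KepG bound, *ulmQ* is not transcribed.
So UlmQ is not produced.
Turanose is present, so MorY is active.
Indole is absent, so GorB is inactive.
With repressor MorY bound, *holJ* is not transcribed.
So HolJ is not produced.
Required activator HolJ is absent, so *gixJ* is not transcribed.
→ *gixJ* is OFF.
1 of the 3 genes is transcribed.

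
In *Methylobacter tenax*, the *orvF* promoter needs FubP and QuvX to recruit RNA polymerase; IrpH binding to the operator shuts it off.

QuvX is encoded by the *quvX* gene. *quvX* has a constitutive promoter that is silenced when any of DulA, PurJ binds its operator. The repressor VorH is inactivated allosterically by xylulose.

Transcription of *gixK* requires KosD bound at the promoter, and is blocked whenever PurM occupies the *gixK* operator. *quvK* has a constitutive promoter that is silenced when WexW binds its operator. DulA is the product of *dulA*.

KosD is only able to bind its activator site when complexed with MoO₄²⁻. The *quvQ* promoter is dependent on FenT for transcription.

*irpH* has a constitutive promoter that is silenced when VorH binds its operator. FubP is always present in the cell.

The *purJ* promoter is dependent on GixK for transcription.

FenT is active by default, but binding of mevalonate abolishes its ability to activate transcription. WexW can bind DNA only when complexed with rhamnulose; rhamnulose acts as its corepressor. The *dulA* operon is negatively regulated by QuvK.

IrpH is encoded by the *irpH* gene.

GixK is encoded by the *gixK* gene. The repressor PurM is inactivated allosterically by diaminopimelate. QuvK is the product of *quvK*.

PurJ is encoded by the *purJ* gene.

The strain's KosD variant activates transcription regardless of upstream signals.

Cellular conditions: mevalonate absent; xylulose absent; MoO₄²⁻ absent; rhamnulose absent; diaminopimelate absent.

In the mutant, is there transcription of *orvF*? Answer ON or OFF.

ON

Xylulose is absent, so VorH is active.
With repressor VorH bound, *irpH* is not transcribed.
So IrpH is not produced.
FubP is produced constitutively and is active.
Rhamnulose is absent, so WexW is inactive.
With no repressor bound, *quvK* is transcribed.
So QuvK is produced and active.
With repressor QuvK bound, *dulA* is not transcribed.
So DulA is not produced.
Diaminopimelate is absent, so PurM is active.
KosD is constitutively active in this strain.
With repressor PurM bound, *gixK* is not transcribed.
So GixK is not produced.
Required activator GixK is absent, so *purJ* is not transcribed.
So PurJ is not produced.
With no repressor bound, *quvX* is transcribed.
So QuvX is produced and active.
No repressor is bound and FubP and QuvX are active, so *orvF* is transcribed.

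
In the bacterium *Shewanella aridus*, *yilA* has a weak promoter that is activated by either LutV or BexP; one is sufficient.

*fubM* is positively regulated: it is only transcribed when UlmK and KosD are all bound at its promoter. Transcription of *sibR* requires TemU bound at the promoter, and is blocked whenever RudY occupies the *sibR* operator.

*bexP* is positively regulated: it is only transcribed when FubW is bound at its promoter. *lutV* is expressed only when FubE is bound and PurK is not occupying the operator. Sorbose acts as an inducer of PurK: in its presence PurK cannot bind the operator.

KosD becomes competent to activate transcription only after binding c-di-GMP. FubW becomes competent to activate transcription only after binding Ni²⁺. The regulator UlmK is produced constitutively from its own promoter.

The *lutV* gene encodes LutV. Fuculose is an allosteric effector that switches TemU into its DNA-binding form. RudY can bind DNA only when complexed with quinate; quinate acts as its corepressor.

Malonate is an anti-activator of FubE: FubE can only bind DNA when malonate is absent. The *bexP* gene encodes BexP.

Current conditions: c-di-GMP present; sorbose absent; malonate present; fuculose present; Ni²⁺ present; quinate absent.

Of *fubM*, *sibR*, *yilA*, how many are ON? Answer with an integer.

3

UlmK is produced constitutively and is active.
c-di-GMP is present, so KosD is active.
No repressor is bound and UlmK and KosD are active, so *fubM* is transcribed.
→ *fubM* is ON.
Fuculose is present, so TemU is active.
Quinate is absent, so RudY is inactive.
No repressor is bound and TemU is active, so *sibR* is transcribed.
→ *sibR* is ON.
Sorbose is absent, so PurK is active.
Malonate is present, so FubE is inactive.
With repressor PurK bound, *lutV* is not transcribed.
So LutV is not produced.
Ni²⁺ is present, so FubW is active.
No repressor is bound and FubW is active, so *bexP* is transcribed.
So BexP is produced and active.
Activator BexP is present, so *yilA* is transcribed.
→ *yilA* is ON.
3 of the 3 genes are transcribed.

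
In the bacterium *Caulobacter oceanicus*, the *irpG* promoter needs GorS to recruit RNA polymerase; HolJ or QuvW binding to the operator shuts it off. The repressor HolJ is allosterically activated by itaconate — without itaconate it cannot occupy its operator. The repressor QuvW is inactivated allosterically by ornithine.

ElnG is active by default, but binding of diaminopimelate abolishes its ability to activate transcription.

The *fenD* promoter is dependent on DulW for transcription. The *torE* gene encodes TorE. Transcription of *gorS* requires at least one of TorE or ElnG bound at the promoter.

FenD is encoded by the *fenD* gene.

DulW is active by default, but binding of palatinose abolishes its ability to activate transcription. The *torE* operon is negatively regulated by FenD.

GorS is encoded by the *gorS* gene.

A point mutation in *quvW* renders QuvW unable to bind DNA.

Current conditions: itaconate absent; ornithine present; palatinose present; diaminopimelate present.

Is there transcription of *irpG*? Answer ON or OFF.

Palatinose is present, so DulW is inactive.
Required activator DulW is absent, so *fenD* is not transcribed.
So FenD is not produced.
With no repressor bound, *torE* is transcribed.
So TorE is produced and active.
Diaminopimelate is present, so ElnG is inactive.
Activator TorE is present, so *gorS* is transcribed.
So GorS is produced and active.
Itaconate is absent, so HolJ is inactive.
QuvW is non-functional in this strain, so it has no effect.
No repressor is bound and GorS is active, so *irpG* is transcribed.

ON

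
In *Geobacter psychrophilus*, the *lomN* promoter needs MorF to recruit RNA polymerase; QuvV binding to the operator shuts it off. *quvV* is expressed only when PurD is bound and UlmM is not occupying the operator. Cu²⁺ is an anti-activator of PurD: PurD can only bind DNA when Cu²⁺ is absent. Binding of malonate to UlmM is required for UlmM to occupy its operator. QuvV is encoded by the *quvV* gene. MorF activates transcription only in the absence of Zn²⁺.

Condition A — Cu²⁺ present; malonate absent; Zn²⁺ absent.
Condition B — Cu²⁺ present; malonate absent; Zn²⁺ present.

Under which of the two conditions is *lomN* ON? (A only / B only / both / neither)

Condition A:
Cu²⁺ is present, so PurD is inactive.
Malonate is absent, so UlmM is inactive.
Required activator PurD is absent, so *quvV* is not transcribed.
So QuvV is not produced.
Zn²⁺ is absent, so MorF is active.
No repressor is bound and MorF is active, so *lomN* is transcribed.
→ *lomN* is ON in A.
Condition B:
Cu²⁺ is present, so PurD is inactive.
Malonate is absent, so UlmM is inactive.
Required activator PurD is absent, so *quvV* is not transcribed.
So QuvV is not produced.
Zn²⁺ is present, so MorF is inactive.
Required activator MorF is absent, so *lomN* is not transcribed.
→ *lomN* is OFF in B.

A only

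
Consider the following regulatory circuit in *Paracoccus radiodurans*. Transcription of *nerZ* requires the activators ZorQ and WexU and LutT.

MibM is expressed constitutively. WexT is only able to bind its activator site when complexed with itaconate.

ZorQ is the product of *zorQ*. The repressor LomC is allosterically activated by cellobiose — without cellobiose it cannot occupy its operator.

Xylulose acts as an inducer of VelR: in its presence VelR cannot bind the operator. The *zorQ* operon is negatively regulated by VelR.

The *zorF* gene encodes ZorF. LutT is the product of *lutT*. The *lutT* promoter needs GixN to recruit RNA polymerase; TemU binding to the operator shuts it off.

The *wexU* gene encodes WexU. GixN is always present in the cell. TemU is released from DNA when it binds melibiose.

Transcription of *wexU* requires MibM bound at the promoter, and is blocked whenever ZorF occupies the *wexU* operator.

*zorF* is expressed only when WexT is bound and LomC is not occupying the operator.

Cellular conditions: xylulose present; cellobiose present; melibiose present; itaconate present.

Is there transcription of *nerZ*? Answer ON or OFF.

Xylulose is present, so VelR is inactive.
With no repressor bound, *zorQ* is transcribed.
So ZorQ is produced and active.
MibM is produced constitutively and is active.
Itaconate is present, so WexT is active.
Cellobiose is present, so LomC is active.
With repressor LomC bound, *zorF* is not transcribed.
So ZorF is not produced.
No repressor is bound and MibM is active, so *wexU* is transcribed.
So WexU is produced and active.
Melibiose is present, so TemU is inactive.
GixN is produced constitutively and is active.
No repressor is bound and GixN is active, so *lutT* is transcribed.
So LutT is produced and active.
No repressor is bound and ZorQ and WexU and LutT are active, so *nerZ* is transcribed.

ON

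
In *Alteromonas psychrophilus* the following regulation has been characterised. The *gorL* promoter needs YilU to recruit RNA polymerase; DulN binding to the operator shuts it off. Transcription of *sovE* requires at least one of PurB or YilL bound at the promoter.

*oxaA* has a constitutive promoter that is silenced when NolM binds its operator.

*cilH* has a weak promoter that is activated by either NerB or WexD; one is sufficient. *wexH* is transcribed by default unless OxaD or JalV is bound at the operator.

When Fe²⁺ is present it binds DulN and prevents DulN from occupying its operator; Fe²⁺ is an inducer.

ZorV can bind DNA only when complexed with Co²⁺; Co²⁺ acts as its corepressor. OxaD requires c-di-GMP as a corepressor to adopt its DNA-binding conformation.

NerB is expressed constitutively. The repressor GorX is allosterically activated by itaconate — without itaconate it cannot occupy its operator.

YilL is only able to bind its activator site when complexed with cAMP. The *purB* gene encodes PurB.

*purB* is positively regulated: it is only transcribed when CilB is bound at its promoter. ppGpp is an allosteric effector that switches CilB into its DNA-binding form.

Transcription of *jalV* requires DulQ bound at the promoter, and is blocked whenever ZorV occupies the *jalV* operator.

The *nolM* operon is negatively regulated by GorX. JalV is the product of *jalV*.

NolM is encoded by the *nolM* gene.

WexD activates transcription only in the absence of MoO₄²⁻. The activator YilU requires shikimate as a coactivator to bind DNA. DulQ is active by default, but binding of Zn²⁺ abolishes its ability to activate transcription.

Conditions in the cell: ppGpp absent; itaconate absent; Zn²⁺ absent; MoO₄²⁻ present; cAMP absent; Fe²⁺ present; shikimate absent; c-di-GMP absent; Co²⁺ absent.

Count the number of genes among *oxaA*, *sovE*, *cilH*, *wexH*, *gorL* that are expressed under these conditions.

Itaconate is absent, so GorX is inactive.
With no repressor bound, *nolM* is transcribed.
So NolM is produced and active.
With repressor NolM bound, *oxaA* is not transcribed.
→ *oxaA* is OFF.
ppGpp is absent, so CilB is inactive.
Required activator CilB is absent, so *purB* is not transcribed.
So PurB is not produced.
cAMP is absent, so YilL is inactive.
No activator is available at the *sovE* promoter, so *sovE* is not transcribed.
→ *sovE* is OFF.
NerB is produced constitutively and is active.
MoO₄²⁻ is present, so WexD is inactive.
Activator NerB is present, so *cilH* is transcribed.
→ *cilH* is ON.
c-di-GMP is absent, so OxaD is inactive.
Co²⁺ is absent, so ZorV is inactive.
Zn²⁺ is absent, so DulQ is active.
No repressor is bound and DulQ is active, so *jalV* is transcribed.
So JalV is produced and active.
With repressor JalV bound, *wexH* is not transcribed.
→ *wexH* is OFF.
Fe²⁺ is present, so DulN is inactive.
Shikimate is absent, so YilU is inactive.
Required activator YilU is absent, so *gorL* is not transcribed.
→ *gorL* is OFF.
1 of the 5 genes is transcribed.

1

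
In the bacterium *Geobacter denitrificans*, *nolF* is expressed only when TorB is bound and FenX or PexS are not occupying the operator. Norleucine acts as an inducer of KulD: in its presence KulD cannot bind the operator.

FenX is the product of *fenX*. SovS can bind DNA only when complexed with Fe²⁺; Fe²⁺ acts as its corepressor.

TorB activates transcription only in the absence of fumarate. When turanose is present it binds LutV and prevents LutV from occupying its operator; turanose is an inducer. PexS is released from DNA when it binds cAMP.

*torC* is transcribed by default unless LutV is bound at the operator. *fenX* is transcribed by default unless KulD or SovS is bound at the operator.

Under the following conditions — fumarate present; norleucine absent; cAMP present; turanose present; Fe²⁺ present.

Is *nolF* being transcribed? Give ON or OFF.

OFF

Norleucine is absent, so KulD is active.
Fe²⁺ is present, so SovS is active.
With repressor KulD bound, *fenX* is not transcribed.
So FenX is not produced.
cAMP is present, so PexS is inactive.
Fumarate is present, so TorB is inactive.
Required activator TorB is absent, so *nolF* is not transcribed.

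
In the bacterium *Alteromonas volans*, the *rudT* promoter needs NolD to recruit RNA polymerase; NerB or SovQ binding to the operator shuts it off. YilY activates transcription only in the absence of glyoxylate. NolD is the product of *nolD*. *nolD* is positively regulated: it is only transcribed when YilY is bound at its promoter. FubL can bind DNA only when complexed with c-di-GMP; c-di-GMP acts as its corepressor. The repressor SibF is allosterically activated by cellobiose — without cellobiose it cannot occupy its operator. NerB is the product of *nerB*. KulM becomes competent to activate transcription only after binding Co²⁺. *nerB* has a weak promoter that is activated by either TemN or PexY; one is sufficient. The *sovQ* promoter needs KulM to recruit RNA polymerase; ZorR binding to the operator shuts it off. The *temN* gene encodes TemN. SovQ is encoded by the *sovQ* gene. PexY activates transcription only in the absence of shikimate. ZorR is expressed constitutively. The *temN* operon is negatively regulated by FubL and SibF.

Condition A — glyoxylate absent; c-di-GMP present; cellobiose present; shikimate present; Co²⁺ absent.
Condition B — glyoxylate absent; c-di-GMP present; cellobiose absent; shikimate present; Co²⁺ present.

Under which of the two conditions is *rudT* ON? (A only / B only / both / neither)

Condition A:
Glyoxylate is absent, so YilY is active.
No repressor is bound and YilY is active, so *nolD* is transcribed.
So NolD is produced and active.
c-di-GMP is present, so FubL is active.
Cellobiose is present, so SibF is active.
With repressor FubL bound, *temN* is not transcribed.
So TemN is not produced.
Shikimate is present, so PexY is inactive.
No activator is available at the *nerB* promoter, so *nerB* is not transcribed.
So NerB is not produced.
ZorR is produced constitutively and is active.
Co²⁺ is absent, so KulM is inactive.
With repressor ZorR bound, *sovQ* is not transcribed.
So SovQ is not produced.
No repressor is bound and NolD is active, so *rudT* is transcribed.
→ *rudT* is ON in A.
Condition B:
Glyoxylate is absent, so YilY is active.
No repressor is bound and YilY is active, so *nolD* is transcribed.
So NolD is produced and active.
c-di-GMP is present, so FubL is active.
Cellobiose is absent, so SibF is inactive.
With repressor FubL bound, *temN* is not transcribed.
So TemN is not produced.
Shikimate is present, so PexY is inactive.
No activator is available at the *nerB* promoter, so *nerB* is not transcribed.
So NerB is not produced.
ZorR is produced constitutively and is active.
Co²⁺ is present, so KulM is active.
With repressor ZorR bound, *sovQ* is not transcribed.
So SovQ is not produced.
No repressor is bound and NolD is active, so *rudT* is transcribed.
→ *rudT* is ON in B.

both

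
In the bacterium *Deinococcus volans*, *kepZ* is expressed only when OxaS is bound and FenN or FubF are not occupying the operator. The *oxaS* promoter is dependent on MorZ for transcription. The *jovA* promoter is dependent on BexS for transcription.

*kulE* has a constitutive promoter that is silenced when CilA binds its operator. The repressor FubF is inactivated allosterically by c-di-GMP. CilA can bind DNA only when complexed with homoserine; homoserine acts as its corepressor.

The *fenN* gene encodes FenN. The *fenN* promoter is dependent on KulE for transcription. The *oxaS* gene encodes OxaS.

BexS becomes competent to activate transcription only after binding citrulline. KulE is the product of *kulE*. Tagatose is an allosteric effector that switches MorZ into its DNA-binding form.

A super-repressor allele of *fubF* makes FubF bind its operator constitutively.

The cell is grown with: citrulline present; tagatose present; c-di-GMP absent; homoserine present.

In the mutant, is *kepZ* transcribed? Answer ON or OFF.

Homoserine is present, so CilA is active.
With repressor CilA bound, *kulE* is not transcribed.
So KulE is not produced.
Required activator KulE is absent, so *fenN* is not transcribed.
So FenN is not produced.
FubF is constitutively active in this strain.
Tagatose is present, so MorZ is active.
No repressor is bound and MorZ is active, so *oxaS* is transcribed.
So OxaS is produced and active.
With repressor FubF bound, *kepZ* is not transcribed.

OFF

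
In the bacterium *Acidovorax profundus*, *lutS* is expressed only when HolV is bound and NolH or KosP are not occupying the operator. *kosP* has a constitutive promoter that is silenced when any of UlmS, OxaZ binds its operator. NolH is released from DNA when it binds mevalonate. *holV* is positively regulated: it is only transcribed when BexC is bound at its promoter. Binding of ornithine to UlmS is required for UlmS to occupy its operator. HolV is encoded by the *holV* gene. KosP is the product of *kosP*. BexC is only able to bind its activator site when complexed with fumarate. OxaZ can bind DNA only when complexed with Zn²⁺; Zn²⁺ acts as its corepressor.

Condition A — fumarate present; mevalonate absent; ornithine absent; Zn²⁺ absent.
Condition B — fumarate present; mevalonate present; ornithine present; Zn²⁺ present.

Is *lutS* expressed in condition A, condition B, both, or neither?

Condition A:
Fumarate is present, so BexC is active.
No repressor is bound and BexC is active, so *holV* is transcribed.
So HolV is produced and active.
Mevalonate is absent, so NolH is active.
Ornithine is absent, so UlmS is inactive.
Zn²⁺ is absent, so OxaZ is inactive.
With no repressor bound, *kosP* is transcribed.
So KosP is produced and active.
With repressor NolH bound, *lutS* is not transcribed.
→ *lutS* is OFF in A.
Condition B:
Fumarate is present, so BexC is active.
No repressor is bound and BexC is active, so *holV* is transcribed.
So HolV is produced and active.
Mevalonate is present, so NolH is inactive.
Ornithine is present, so UlmS is active.
Zn²⁺ is present, so OxaZ is active.
With repressor UlmS bound, *kosP* is not transcribed.
So KosP is not produced.
No repressor is bound and HolV is active, so *lutS* is transcribed.
→ *lutS* is ON in B.

B only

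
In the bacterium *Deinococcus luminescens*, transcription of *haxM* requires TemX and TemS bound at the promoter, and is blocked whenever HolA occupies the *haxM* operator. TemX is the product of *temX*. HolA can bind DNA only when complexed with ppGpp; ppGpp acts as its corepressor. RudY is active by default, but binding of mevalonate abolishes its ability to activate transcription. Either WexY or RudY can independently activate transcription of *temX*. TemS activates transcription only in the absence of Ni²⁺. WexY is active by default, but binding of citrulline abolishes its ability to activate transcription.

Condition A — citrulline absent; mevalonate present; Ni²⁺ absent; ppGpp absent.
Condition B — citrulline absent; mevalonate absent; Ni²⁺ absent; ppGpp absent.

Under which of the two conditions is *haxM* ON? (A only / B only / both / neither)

Condition A:
Citrulline is absent, so WexY is active.
Mevalonate is present, so RudY is inactive.
Activator WexY is present, so *temX* is transcribed.
So TemX is produced and active.
Ni²⁺ is absent, so TemS is active.
ppGpp is absent, so HolA is inactive.
No repressor is bound and TemX and TemS are active, so *haxM* is transcribed.
→ *haxM* is ON in A.
Condition B:
Citrulline is absent, so WexY is active.
Mevalonate is absent, so RudY is active.
Activator WexY is present, so *temX* is transcribed.
So TemX is produced and active.
Ni²⁺ is absent, so TemS is active.
ppGpp is absent, so HolA is inactive.
No repressor is bound and TemX and TemS are active, so *haxM* is transcribed.
→ *haxM* is ON in B.

both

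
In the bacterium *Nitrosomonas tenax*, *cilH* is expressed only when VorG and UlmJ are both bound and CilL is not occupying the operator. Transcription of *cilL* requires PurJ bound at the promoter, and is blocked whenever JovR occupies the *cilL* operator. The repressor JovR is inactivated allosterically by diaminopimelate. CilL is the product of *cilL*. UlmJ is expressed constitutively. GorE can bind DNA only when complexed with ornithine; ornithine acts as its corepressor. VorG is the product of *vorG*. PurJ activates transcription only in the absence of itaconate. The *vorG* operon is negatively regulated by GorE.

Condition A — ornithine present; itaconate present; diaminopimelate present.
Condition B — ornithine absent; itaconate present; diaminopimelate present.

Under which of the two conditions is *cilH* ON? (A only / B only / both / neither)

B only

Condition A:
Ornithine is present, so GorE is active.
With repressor GorE bound, *vorG* is not transcribed.
So VorG is not produced.
UlmJ is produced constitutively and is active.
Itaconate is present, so PurJ is inactive.
Diaminopimelate is present, so JovR is inactive.
Required activator PurJ is absent, so *cilL* is not transcribed.
So CilL is not produced.
Required activator VorG is absent, so *cilH* is not transcribed.
→ *cilH* is OFF in A.
Condition B:
Ornithine is absent, so GorE is inactive.
With no repressor bound, *vorG* is transcribed.
So VorG is produced and active.
UlmJ is produced constitutively and is active.
Itaconate is present, so PurJ is inactive.
Diaminopimelate is present, so JovR is inactive.
Required activator PurJ is absent, so *cilL* is not transcribed.
So CilL is not produced.
No repressor is bound and VorG and UlmJ are active, so *cilH* is transcribed.
→ *cilH* is ON in B.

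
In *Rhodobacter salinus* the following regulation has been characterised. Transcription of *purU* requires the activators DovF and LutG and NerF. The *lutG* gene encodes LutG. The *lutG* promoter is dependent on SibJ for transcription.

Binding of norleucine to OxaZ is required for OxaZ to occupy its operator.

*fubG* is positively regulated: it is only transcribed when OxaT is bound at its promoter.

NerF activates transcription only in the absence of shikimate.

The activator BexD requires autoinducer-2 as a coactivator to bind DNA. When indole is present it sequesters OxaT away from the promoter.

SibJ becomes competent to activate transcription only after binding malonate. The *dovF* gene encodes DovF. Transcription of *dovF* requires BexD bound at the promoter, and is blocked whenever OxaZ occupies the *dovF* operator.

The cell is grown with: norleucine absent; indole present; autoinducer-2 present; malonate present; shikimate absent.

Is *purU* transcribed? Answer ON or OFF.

ON

Norleucine is absent, so OxaZ is inactive.
Autoinducer-2 is present, so BexD is active.
No repressor is bound and BexD is active, so *dovF* is transcribed.
So DovF is produced and active.
Malonate is present, so SibJ is active.
No repressor is bound and SibJ is active, so *lutG* is transcribed.
So LutG is produced and active.
Shikimate is absent, so NerF is active.
No repressor is bound and DovF and LutG and NerF are active, so *purU* is transcribed.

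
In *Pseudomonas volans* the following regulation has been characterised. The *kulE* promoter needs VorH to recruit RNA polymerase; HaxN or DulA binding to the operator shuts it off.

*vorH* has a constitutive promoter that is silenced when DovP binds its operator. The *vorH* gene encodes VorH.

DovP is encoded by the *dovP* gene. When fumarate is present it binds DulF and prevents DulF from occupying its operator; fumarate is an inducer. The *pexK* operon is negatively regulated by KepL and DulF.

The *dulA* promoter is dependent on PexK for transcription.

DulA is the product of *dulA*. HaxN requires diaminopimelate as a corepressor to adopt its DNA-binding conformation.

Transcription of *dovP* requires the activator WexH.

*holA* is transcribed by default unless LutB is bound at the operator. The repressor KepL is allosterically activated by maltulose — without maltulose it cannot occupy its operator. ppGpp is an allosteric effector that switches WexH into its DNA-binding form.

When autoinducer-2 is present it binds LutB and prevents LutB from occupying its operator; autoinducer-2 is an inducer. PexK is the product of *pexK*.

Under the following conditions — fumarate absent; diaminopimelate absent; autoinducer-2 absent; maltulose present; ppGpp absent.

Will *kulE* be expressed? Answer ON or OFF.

ON

Diaminopimelate is absent, so HaxN is inactive.
ppGpp is absent, so WexH is inactive.
Required activator WexH is absent, so *dovP* is not transcribed.
So DovP is not produced.
With no repressor bound, *vorH* is transcribed.
So VorH is produced and active.
Maltulose is present, so KepL is active.
Fumarate is absent, so DulF is active.
With repressor KepL bound, *pexK* is not transcribed.
So PexK is not produced.
Required activator PexK is absent, so *dulA* is not transcribed.
So DulA is not produced.
No repressor is bound and VorH is active, so *kulE* is transcribed.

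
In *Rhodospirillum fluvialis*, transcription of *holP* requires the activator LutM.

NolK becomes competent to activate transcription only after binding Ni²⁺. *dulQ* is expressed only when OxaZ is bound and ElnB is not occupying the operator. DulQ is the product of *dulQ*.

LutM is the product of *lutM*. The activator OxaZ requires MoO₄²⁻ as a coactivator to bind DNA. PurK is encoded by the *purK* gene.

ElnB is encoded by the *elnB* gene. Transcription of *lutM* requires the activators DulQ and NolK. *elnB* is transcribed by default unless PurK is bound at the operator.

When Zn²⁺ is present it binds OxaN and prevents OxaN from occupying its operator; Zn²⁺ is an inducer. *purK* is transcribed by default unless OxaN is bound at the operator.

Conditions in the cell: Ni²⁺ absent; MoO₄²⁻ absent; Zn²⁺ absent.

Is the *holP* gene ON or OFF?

OFF

Zn²⁺ is absent, so OxaN is active.
With repressor OxaN bound, *purK* is not transcribed.
So PurK is not produced.
With no repressor bound, *elnB* is transcribed.
So ElnB is produced and active.
MoO₄²⁻ is absent, so OxaZ is inactive.
With repressor ElnB bound, *dulQ* is not transcribed.
So DulQ is not produced.
Ni²⁺ is absent, so NolK is inactive.
Required activator DulQ is absent, so *lutM* is not transcribed.
So LutM is not produced.
Required activator LutM is absent, so *holP* is not transcribed.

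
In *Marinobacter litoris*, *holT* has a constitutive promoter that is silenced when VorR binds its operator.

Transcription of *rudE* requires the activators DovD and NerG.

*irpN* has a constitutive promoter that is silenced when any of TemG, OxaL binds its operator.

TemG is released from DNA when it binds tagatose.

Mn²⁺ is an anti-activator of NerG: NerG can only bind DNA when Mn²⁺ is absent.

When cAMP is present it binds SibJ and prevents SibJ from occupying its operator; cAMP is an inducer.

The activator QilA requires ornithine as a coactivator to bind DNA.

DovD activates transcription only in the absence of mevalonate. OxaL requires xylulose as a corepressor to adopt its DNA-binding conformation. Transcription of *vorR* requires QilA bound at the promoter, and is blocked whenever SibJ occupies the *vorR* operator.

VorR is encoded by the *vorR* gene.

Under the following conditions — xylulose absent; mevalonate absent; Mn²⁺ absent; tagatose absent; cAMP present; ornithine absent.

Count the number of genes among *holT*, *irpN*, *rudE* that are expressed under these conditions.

2

cAMP is present, so SibJ is inactive.
Ornithine is absent, so QilA is inactive.
Required activator QilA is absent, so *vorR* is not transcribed.
So VorR is not produced.
With no repressor bound, *holT* is transcribed.
→ *holT* is ON.
Tagatose is absent, so TemG is active.
Xylulose is absent, so OxaL is inactive.
With repressor TemG bound, *irpN* is not transcribed.
→ *irpN* is OFF.
Mevalonate is absent, so DovD is active.
Mn²⁺ is absent, so NerG is active.
No repressor is bound and DovD and NerG are active, so *rudE* is transcribed.
→ *rudE* is ON.
2 of the 3 genes are transcribed.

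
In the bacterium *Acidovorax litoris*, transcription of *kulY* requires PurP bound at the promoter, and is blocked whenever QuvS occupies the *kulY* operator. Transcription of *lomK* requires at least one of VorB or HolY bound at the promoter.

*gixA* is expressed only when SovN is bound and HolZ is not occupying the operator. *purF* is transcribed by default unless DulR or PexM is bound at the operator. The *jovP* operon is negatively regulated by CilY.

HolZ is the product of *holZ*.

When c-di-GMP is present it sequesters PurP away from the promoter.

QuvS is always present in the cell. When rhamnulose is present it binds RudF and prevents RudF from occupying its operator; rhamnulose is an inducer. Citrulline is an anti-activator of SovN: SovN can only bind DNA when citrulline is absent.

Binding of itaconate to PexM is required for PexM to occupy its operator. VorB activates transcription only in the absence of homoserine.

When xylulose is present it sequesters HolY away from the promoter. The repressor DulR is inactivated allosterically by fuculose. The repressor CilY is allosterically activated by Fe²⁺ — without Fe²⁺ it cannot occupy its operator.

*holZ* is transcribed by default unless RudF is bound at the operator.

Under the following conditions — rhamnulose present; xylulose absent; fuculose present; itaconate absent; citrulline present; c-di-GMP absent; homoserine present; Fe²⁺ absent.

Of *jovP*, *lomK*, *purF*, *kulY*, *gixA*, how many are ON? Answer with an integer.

Fe²⁺ is absent, so CilY is inactive.
With no repressor bound, *jovP* is transcribed.
→ *jovP* is ON.
Homoserine is present, so VorB is inactive.
Xylulose is absent, so HolY is active.
Activator HolY is present, so *lomK* is transcribed.
→ *lomK* is ON.
Fuculose is present, so DulR is inactive.
Itaconate is absent, so PexM is inactive.
With no repressor bound, *purF* is transcribed.
→ *purF* is ON.
QuvS is produced constitutively and is active.
c-di-GMP is absent, so PurP is active.
With repressor QuvS bound, *kulY* is not transcribed.
→ *kulY* is OFF.
Citrulline is present, so SovN is inactive.
Rhamnulose is present, so RudF is inactive.
With no repressor bound, *holZ* is transcribed.
So HolZ is produced and active.
With repressor HolZ bound, *gixA* is not transcribed.
→ *gixA* is OFF.
3 of the 5 genes are transcribed.

3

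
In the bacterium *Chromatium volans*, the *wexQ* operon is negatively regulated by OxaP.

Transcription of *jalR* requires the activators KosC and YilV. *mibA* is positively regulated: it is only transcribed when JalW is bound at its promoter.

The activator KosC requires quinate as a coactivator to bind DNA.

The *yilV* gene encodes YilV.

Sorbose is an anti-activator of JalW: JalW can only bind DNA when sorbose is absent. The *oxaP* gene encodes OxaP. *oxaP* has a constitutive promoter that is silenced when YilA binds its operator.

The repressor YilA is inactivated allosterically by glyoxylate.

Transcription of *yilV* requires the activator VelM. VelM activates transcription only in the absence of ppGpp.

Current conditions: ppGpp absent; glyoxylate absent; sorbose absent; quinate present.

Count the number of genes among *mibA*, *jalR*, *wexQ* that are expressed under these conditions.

3

Sorbose is absent, so JalW is active.
No repressor is bound and JalW is active, so *mibA* is transcribed.
→ *mibA* is ON.
Quinate is present, so KosC is active.
ppGpp is absent, so VelM is active.
No repressor is bound and VelM is active, so *yilV* is transcribed.
So YilV is produced and active.
No repressor is bound and KosC and YilV are active, so *jalR* is transcribed.
→ *jalR* is ON.
Glyoxylate is absent, so YilA is active.
With repressor YilA bound, *oxaP* is not transcribed.
So OxaP is not produced.
With no repressor bound, *wexQ* is transcribed.
→ *wexQ* is ON.
3 of the 3 genes are transcribed.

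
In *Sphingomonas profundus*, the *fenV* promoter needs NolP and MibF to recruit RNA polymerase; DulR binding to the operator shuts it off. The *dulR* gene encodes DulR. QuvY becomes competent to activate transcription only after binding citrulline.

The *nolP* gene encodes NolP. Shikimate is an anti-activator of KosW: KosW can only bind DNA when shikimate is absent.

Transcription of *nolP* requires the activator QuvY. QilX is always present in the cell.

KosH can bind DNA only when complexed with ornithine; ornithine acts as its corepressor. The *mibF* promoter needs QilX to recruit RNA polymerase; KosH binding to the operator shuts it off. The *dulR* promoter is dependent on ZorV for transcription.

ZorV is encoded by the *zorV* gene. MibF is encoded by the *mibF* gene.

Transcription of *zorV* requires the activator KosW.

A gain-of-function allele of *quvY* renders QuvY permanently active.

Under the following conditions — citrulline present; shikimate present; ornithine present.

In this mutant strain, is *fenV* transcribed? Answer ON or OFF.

OFF

QuvY is constitutively active in this strain.
No repressor is bound and QuvY is active, so *nolP* is transcribed.
So NolP is produced and active.
QilX is produced constitutively and is active.
Ornithine is present, so KosH is active.
With repressor KosH bound, *mibF* is not transcribed.
So MibF is not produced.
Shikimate is present, so KosW is inactive.
Required activator KosW is absent, so *zorV* is not transcribed.
So ZorV is not produced.
Required activator ZorV is absent, so *dulR* is not transcribed.
So DulR is not produced.
Required activator MibF is absent, so *fenV* is not transcribed.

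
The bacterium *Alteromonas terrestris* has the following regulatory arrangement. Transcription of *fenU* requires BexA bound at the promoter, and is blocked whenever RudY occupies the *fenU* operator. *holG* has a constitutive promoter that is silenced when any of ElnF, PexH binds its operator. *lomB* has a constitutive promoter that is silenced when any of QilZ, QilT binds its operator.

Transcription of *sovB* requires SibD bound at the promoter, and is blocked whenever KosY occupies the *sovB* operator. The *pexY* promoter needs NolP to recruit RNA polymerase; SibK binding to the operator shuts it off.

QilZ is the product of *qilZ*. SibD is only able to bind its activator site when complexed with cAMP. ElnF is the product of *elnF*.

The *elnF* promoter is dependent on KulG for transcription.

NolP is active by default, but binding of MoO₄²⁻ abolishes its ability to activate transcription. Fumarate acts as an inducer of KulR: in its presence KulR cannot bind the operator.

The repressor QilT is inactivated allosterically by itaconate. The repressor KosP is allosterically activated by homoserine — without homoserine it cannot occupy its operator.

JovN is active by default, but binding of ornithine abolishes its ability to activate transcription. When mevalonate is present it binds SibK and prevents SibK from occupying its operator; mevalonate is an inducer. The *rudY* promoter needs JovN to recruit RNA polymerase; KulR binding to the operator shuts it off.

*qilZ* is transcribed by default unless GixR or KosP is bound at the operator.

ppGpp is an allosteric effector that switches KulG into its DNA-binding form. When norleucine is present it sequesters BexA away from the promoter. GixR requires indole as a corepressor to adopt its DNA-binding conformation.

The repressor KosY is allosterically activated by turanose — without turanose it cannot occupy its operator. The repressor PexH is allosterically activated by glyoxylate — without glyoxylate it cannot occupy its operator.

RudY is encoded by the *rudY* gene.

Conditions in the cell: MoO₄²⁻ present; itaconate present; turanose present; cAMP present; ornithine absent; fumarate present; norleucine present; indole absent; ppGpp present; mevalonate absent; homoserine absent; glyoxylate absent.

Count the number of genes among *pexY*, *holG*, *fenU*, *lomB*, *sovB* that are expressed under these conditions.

MoO₄²⁻ is present, so NolP is inactive.
Mevalonate is absent, so SibK is active.
With repressor SibK bound, *pexY* is not transcribed.
→ *pexY* is OFF.
ppGpp is present, so KulG is active.
No repressor is bound and KulG is active, so *elnF* is transcribed.
So ElnF is produced and active.
Glyoxylate is absent, so PexH is inactive.
With repressor ElnF bound, *holG* is not transcribed.
→ *holG* is OFF.
Ornithine is absent, so JovN is active.
Fumarate is present, so KulR is inactive.
No repressor is bound and JovN is active, so *rudY* is transcribed.
So RudY is produced and active.
Norleucine is present, so BexA is inactive.
With repressor RudY bound, *fenU* is not transcribed.
→ *fenU* is OFF.
Indole is absent, so GixR is inactive.
Homoserine is absent, so KosP is inactive.
With no repressor bound, *qilZ* is transcribed.
So QilZ is produced and active.
Itaconate is present, so QilT is inactive.
With repressor QilZ bound, *lomB* is not transcribed.
→ *lomB* is OFF.
cAMP is present, so SibD is active.
Turanose is present, so KosY is active.
With repressor KosY bound, *sovB* is not transcribed.
→ *sovB* is OFF.
0 of the 5 genes are transcribed.

0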